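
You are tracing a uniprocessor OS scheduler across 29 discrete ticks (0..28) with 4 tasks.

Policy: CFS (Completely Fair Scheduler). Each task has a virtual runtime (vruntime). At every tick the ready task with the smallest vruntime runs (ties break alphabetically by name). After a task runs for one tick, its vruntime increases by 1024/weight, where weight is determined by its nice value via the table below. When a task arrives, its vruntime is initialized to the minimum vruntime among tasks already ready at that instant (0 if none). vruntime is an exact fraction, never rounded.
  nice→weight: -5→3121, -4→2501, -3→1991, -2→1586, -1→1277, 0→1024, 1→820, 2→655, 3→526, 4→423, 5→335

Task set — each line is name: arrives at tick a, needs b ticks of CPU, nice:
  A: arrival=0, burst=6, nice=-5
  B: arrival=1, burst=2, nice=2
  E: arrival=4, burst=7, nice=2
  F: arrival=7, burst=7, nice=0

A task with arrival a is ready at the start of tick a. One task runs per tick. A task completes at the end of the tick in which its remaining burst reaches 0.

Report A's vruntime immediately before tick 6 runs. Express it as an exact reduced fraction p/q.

vruntime(A, start of tick 6) = 4096/3121

t=0: vr[A=0] → run A
t=1: vr[A=1024/3121 B=1024/3121] → run A
t=2: vr[A=2048/3121 B=1024/3121] → run B
t=3: vr[A=2048/3121 B=3866624/2044255] → run A
t=4: vr[A=3072/3121 B=3866624/2044255 E=3072/3121] → run A
t=5: vr[A=4096/3121 B=3866624/2044255 E=3072/3121] → run E
t=6: vr[A=4096/3121 B=3866624/2044255 E=5208064/2044255] → run A
t=7: vr[A=5120/3121 B=3866624/2044255 E=5208064/2044255 F=5120/3121] → run A
t=8: vr[B=3866624/2044255 E=5208064/2044255 F=5120/3121] → run F
t=9: vr[B=3866624/2044255 E=5208064/2044255 F=8241/3121] → run B
t=10: vr[E=5208064/2044255 F=8241/3121] → run E
t=11: vr[E=8403968/2044255 F=8241/3121] → run F
t=12: vr[E=8403968/2044255 F=11362/3121] → run F
t=13: vr[E=8403968/2044255 F=14483/3121] → run E
t=14: vr[E=11599872/2044255 F=14483/3121] → run F
t=15: vr[E=11599872/2044255 F=17604/3121] → run F
t=16: vr[E=11599872/2044255 F=20725/3121] → run E
t=17: vr[E=14795776/2044255 F=20725/3121] → run F
t=18: vr[E=14795776/2044255 F=23846/3121] → run E
t=19: vr[E=3598336/408851 F=23846/3121] → run F
t=20: vr[E=3598336/408851] → run E
t=21: vr[E=21187584/2044255] → run E
t=22: (idle)
t=23: (idle)
t=24: (idle)
t=25: (idle)
t=26: (idle)
t=27: (idle)
t=28: (idle)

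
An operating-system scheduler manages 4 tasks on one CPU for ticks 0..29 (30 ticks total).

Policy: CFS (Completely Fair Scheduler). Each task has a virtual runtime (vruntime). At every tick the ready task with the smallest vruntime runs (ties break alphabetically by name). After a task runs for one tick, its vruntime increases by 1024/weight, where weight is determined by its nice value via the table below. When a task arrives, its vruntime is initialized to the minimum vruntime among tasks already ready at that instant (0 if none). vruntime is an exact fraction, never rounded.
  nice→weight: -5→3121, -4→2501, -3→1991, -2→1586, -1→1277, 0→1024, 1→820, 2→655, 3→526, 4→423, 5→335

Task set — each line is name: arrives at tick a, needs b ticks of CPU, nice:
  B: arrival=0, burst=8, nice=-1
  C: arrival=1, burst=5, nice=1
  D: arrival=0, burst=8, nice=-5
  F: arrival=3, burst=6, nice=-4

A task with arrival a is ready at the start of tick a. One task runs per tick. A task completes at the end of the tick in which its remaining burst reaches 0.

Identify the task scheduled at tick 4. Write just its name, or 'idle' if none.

t=0: vr[B=0 D=0] → run B
t=1: vr[B=1024/1277 C=0 D=0] → run C
t=2: vr[B=1024/1277 C=256/205 D=0] → run D
t=3: vr[B=1024/1277 C=256/205 D=1024/3121 F=1024/3121] → run D
t=4: vr[B=1024/1277 C=256/205 D=2048/3121 F=1024/3121] → run F
t=5: vr[B=1024/1277 C=256/205 D=2048/3121 F=5756928/7805621] → run D
t=6: vr[B=1024/1277 C=256/205 D=3072/3121 F=5756928/7805621] → run F
t=7: vr[B=1024/1277 C=256/205 D=3072/3121 F=8952832/7805621] → run B
t=8: vr[B=2048/1277 C=256/205 D=3072/3121 F=8952832/7805621] → run D
t=9: vr[B=2048/1277 C=256/205 D=4096/3121 F=8952832/7805621] → run F
t=10: vr[B=2048/1277 C=256/205 D=4096/3121 F=12148736/7805621] → run C
t=11: vr[B=2048/1277 C=512/205 D=4096/3121 F=12148736/7805621] → run D
t=12: vr[B=2048/1277 C=512/205 D=5120/3121 F=12148736/7805621] → run F
t=13: vr[B=2048/1277 C=512/205 D=5120/3121 F=15344640/7805621] → run B
t=14: vr[B=3072/1277 C=512/205 D=5120/3121 F=15344640/7805621] → run D
t=15: vr[B=3072/1277 C=512/205 D=6144/3121 F=15344640/7805621] → run F
t=16: vr[B=3072/1277 C=512/205 D=6144/3121 F=18540544/7805621] → run D
t=17: vr[B=3072/1277 C=512/205 D=7168/3121 F=18540544/7805621] → run D
t=18: vr[B=3072/1277 C=512/205 F=18540544/7805621] → run F
t=19: vr[B=3072/1277 C=512/205] → run B
t=20: vr[B=4096/1277 C=512/205] → run C
t=21: vr[B=4096/1277 C=768/205] → run B
t=22: vr[B=5120/1277 C=768/205] → run C
t=23: vr[B=5120/1277 C=1024/205] → run B
t=24: vr[B=6144/1277 C=1024/205] → run B
t=25: vr[B=7168/1277 C=1024/205] → run C
t=26: vr[B=7168/1277] → run B
t=27: (idle)
t=28: (idle)
t=29: (idle)

running at tick 4 = F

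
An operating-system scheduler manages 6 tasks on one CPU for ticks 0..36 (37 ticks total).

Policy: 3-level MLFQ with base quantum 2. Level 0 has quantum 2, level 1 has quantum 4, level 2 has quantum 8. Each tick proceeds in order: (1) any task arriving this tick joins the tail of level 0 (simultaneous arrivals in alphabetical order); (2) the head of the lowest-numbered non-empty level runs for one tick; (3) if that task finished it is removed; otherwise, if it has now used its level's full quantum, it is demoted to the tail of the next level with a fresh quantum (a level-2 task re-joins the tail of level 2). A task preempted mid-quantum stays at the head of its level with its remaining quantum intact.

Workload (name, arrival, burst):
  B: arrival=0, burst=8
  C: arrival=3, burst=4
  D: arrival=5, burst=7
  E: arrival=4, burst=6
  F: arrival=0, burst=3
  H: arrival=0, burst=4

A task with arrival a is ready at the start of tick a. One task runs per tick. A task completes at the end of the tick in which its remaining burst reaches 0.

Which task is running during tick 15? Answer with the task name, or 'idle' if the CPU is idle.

t=0: L0/L1/L2 = BFH/-/- → run B
t=1: L0/L1/L2 = BFH/-/- → run B
t=2: L0/L1/L2 = FH/B/- → run F
t=3: L0/L1/L2 = FHC/B/- → run F
t=4: L0/L1/L2 = HCE/BF/- → run H
t=5: L0/L1/L2 = HCED/BF/- → run H
t=6: L0/L1/L2 = CED/BFH/- → run C
t=7: L0/L1/L2 = CED/BFH/- → run C
t=8: L0/L1/L2 = ED/BFHC/- → run E
t=9: L0/L1/L2 = ED/BFHC/- → run E
t=10: L0/L1/L2 = D/BFHCE/- → run D
t=11: L0/L1/L2 = D/BFHCE/- → run D
t=12: L0/L1/L2 = -/BFHCED/- → run B
t=13: L0/L1/L2 = -/BFHCED/- → run B
t=14: L0/L1/L2 = -/BFHCED/- → run B
t=15: L0/L1/L2 = -/BFHCED/- → run B
t=16: L0/L1/L2 = -/FHCED/B → run F
t=17: L0/L1/L2 = -/HCED/B → run H
t=18: L0/L1/L2 = -/HCED/B → run H
t=19: L0/L1/L2 = -/CED/B → run C
t=20: L0/L1/L2 = -/CED/B → run C
t=21: L0/L1/L2 = -/ED/B → run E
t=22: L0/L1/L2 = -/ED/B → run E
t=23: L0/L1/L2 = -/ED/B → run E
t=24: L0/L1/L2 = -/ED/B → run E
t=25: L0/L1/L2 = -/D/B → run D
t=26: L0/L1/L2 = -/D/B → run D
t=27: L0/L1/L2 = -/D/B → run D
t=28: L0/L1/L2 = -/D/B → run D
t=29: L0/L1/L2 = -/-/BD → run B
t=30: L0/L1/L2 = -/-/BD → run B
t=31: L0/L1/L2 = -/-/D → run D
t=32: (idle)
t=33: (idle)
t=34: (idle)
t=35: (idle)
t=36: (idle)

running at tick 15 = B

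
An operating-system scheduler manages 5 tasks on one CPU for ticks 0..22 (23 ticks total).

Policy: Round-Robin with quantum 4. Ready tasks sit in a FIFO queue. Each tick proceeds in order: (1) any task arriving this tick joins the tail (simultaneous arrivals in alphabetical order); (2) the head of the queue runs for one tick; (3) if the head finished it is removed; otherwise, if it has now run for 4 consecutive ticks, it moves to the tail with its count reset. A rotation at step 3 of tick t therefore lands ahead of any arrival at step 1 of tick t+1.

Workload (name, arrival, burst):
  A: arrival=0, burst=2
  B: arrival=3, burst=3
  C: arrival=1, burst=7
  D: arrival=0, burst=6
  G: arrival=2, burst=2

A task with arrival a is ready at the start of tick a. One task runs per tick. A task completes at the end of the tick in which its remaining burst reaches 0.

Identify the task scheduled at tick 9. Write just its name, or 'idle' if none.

t=0: queue=[A,D] q_used=0 → run A
t=1: queue=[A,D,C] q_used=1 → run A
t=2: queue=[D,C,G] q_used=0 → run D
t=3: queue=[D,C,G,B] q_used=1 → run D
t=4: queue=[D,C,G,B] q_used=2 → run D
t=5: queue=[D,C,G,B] q_used=3 → run D
t=6: queue=[C,G,B,D] q_used=0 → run C
t=7: queue=[C,G,B,D] q_used=1 → run C
t=8: queue=[C,G,B,D] q_used=2 → run C
t=9: queue=[C,G,B,D] q_used=3 → run C
t=10: queue=[G,B,D,C] q_used=0 → run G
t=11: queue=[G,B,D,C] q_used=1 → run G
t=12: queue=[B,D,C] q_used=0 → run B
t=13: queue=[B,D,C] q_used=1 → run B
t=14: queue=[B,D,C] q_used=2 → run B
t=15: queue=[D,C] q_used=0 → run D
t=16: queue=[D,C] q_used=1 → run D
t=17: queue=[C] q_used=0 → run C
t=18: queue=[C] q_used=1 → run C
t=19: queue=[C] q_used=2 → run C
t=20: (idle)
t=21: (idle)
t=22: (idle)

running at tick 9 = C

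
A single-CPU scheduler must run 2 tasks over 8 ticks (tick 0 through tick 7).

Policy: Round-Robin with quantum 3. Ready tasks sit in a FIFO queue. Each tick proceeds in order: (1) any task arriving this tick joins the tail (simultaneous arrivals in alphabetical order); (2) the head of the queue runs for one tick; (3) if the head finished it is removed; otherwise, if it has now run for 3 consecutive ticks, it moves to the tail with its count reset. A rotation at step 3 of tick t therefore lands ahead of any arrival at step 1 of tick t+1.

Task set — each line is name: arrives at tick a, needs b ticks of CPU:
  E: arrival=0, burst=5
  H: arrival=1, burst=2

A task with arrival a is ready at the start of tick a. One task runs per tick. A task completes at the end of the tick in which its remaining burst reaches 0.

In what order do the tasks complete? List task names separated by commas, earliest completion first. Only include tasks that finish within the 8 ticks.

completion order = H, E

t=0: queue=[E] q_used=0 → run E
t=1: queue=[E,H] q_used=1 → run E
t=2: queue=[E,H] q_used=2 → run E
t=3: queue=[H,E] q_used=0 → run H
t=4: queue=[H,E] q_used=1 → run H
t=5: queue=[E] q_used=0 → run E
t=6: queue=[E] q_used=1 → run E
t=7: (idle)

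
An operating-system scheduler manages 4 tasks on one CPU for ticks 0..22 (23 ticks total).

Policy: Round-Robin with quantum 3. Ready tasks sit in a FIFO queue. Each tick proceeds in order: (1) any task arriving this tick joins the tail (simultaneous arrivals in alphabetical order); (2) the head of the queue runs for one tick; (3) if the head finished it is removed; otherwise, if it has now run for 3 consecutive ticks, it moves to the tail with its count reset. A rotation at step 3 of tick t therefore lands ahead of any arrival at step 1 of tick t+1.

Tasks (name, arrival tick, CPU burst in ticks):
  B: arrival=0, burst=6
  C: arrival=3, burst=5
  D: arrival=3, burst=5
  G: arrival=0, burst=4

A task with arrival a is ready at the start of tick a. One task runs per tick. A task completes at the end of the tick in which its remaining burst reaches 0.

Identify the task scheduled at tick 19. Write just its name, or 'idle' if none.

running at tick 19 = D

t=0: queue=[B,G] q_used=0 → run B
t=1: queue=[B,G] q_used=1 → run B
t=2: queue=[B,G] q_used=2 → run B
t=3: queue=[G,B,C,D] q_used=0 → run G
t=4: queue=[G,B,C,D] q_used=1 → run G
t=5: queue=[G,B,C,D] q_used=2 → run G
t=6: queue=[B,C,D,G] q_used=0 → run B
t=7: queue=[B,C,D,G] q_used=1 → run B
t=8: queue=[B,C,D,G] q_used=2 → run B
t=9: queue=[C,D,G] q_used=0 → run C
t=10: queue=[C,D,G] q_used=1 → run C
t=11: queue=[C,D,G] q_used=2 → run C
t=12: queue=[D,G,C] q_used=0 → run D
t=13: queue=[D,G,C] q_used=1 → run D
t=14: queue=[D,G,C] q_used=2 → run D
t=15: queue=[G,C,D] q_used=0 → run G
t=16: queue=[C,D] q_used=0 → run C
t=17: queue=[C,D] q_used=1 → run C
t=18: queue=[D] q_used=0 → run D
t=19: queue=[D] q_used=1 → run D
t=20: (idle)
t=21: (idle)
t=22: (idle)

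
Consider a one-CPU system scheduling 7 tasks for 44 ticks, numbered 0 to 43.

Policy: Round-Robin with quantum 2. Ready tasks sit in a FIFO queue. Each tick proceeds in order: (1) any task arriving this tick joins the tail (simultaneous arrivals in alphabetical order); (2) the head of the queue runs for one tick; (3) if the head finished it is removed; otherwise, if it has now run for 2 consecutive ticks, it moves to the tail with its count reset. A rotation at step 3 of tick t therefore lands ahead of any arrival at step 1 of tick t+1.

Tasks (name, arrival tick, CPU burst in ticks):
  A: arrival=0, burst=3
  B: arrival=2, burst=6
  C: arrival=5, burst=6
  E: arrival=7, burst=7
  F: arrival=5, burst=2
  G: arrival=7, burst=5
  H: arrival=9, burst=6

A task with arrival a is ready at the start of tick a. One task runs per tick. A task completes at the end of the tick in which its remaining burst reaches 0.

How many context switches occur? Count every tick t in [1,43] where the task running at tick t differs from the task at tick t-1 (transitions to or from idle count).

t=0: queue=[A] q_used=0 → run A
t=1: queue=[A] q_used=1 → run A
t=2: queue=[A,B] q_used=0 → run A
t=3: queue=[B] q_used=0 → run B
t=4: queue=[B] q_used=1 → run B
t=5: queue=[B,C,F] q_used=0 → run B
t=6: queue=[B,C,F] q_used=1 → run B
t=7: queue=[C,F,B,E,G] q_used=0 → run C
t=8: queue=[C,F,B,E,G] q_used=1 → run C
t=9: queue=[F,B,E,G,C,H] q_used=0 → run F
t=10: queue=[F,B,E,G,C,H] q_used=1 → run F
t=11: queue=[B,E,G,C,H] q_used=0 → run B
t=12: queue=[B,E,G,C,H] q_used=1 → run B
t=13: queue=[E,G,C,H] q_used=0 → run E
t=14: queue=[E,G,C,H] q_used=1 → run E
t=15: queue=[G,C,H,E] q_used=0 → run G
t=16: queue=[G,C,H,E] q_used=1 → run G
t=17: queue=[C,H,E,G] q_used=0 → run C
t=18: queue=[C,H,E,G] q_used=1 → run C
t=19: queue=[H,E,G,C] q_used=0 → run H
t=20: queue=[H,E,G,C] q_used=1 → run H
t=21: queue=[E,G,C,H] q_used=0 → run E
t=22: queue=[E,G,C,H] q_used=1 → run E
t=23: queue=[G,C,H,E] q_used=0 → run G
t=24: queue=[G,C,H,E] q_used=1 → run G
t=25: queue=[C,H,E,G] q_used=0 → run C
t=26: queue=[C,H,E,G] q_used=1 → run C
t=27: queue=[H,E,G] q_used=0 → run H
t=28: queue=[H,E,G] q_used=1 → run H
t=29: queue=[E,G,H] q_used=0 → run E
t=30: queue=[E,G,H] q_used=1 → run E
t=31: queue=[G,H,E] q_used=0 → run G
t=32: queue=[H,E] q_used=0 → run H
t=33: queue=[H,E] q_used=1 → run H
t=34: queue=[E] q_used=0 → run E
t=35: (idle)
t=36: (idle)
t=37: (idle)
t=38: (idle)
t=39: (idle)
t=40: (idle)
t=41: (idle)
t=42: (idle)
t=43: (idle)

context switches = 17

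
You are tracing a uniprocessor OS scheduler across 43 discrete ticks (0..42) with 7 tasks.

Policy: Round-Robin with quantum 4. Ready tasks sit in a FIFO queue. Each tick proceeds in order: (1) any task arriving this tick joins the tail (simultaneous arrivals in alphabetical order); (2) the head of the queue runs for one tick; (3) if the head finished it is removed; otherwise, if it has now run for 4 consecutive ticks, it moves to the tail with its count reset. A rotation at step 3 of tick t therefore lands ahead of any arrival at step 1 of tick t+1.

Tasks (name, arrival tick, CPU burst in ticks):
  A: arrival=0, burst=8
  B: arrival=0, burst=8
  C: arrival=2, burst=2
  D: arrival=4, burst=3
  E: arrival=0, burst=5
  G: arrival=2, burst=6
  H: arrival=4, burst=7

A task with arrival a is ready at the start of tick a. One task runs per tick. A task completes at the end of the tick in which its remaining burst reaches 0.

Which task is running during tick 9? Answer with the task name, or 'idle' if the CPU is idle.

running at tick 9 = E

t=0: queue=[A,B,E] q_used=0 → run A
t=1: queue=[A,B,E] q_used=1 → run A
t=2: queue=[A,B,E,C,G] q_used=2 → run A
t=3: queue=[A,B,E,C,G] q_used=3 → run A
t=4: queue=[B,E,C,G,A,D,H] q_used=0 → run B
t=5: queue=[B,E,C,G,A,D,H] q_used=1 → run B
t=6: queue=[B,E,C,G,A,D,H] q_used=2 → run B
t=7: queue=[B,E,C,G,A,D,H] q_used=3 → run B
t=8: queue=[E,C,G,A,D,H,B] q_used=0 → run E
t=9: queue=[E,C,G,A,D,H,B] q_used=1 → run E
t=10: queue=[E,C,G,A,D,H,B] q_used=2 → run E
t=11: queue=[E,C,G,A,D,H,B] q_used=3 → run E
t=12: queue=[C,G,A,D,H,B,E] q_used=0 → run C
t=13: queue=[C,G,A,D,H,B,E] q_used=1 → run C
t=14: queue=[G,A,D,H,B,E] q_used=0 → run G
t=15: queue=[G,A,D,H,B,E] q_used=1 → run G
t=16: queue=[G,A,D,H,B,E] q_used=2 → run G
t=17: queue=[G,A,D,H,B,E] q_used=3 → run G
t=18: queue=[A,D,H,B,E,G] q_used=0 → run A
t=19: queue=[A,D,H,B,E,G] q_used=1 → run A
t=20: queue=[A,D,H,B,E,G] q_used=2 → run A
t=21: queue=[A,D,H,B,E,G] q_used=3 → run A
t=22: queue=[D,H,B,E,G] q_used=0 → run D
t=23: queue=[D,H,B,E,G] q_used=1 → run D
t=24: queue=[D,H,B,E,G] q_used=2 → run D
t=25: queue=[H,B,E,G] q_used=0 → run H
t=26: queue=[H,B,E,G] q_used=1 → run H
t=27: queue=[H,B,E,G] q_used=2 → run H
t=28: queue=[H,B,E,G] q_used=3 → run H
t=29: queue=[B,E,G,H] q_used=0 → run B
t=30: queue=[B,E,G,H] q_used=1 → run B
t=31: queue=[B,E,G,H] q_used=2 → run B
t=32: queue=[B,E,G,H] q_used=3 → run B
t=33: queue=[E,G,H] q_used=0 → run E
t=34: queue=[G,H] q_used=0 → run G
t=35: queue=[G,H] q_used=1 → run G
t=36: queue=[H] q_used=0 → run H
t=37: queue=[H] q_used=1 → run H
t=38: queue=[H] q_used=2 → run H
t=39: (idle)
t=40: (idle)
t=41: (idle)
t=42: (idle)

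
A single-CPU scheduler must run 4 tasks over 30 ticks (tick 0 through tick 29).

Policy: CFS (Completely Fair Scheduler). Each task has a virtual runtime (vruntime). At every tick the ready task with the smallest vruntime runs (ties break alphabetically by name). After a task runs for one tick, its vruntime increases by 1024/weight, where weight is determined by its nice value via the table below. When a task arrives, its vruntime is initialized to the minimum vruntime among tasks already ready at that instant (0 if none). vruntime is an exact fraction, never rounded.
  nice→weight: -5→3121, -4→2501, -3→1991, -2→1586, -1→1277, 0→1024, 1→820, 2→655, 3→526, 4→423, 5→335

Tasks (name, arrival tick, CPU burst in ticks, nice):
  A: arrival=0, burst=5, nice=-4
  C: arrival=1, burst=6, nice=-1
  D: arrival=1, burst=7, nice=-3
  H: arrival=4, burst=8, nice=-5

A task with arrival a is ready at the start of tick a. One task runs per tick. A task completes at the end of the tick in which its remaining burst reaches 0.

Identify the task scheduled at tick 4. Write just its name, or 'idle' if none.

t=0: vr[A=0] → run A
t=1: vr[A=1024/2501 C=1024/2501 D=1024/2501] → run A
t=2: vr[A=2048/2501 C=1024/2501 D=1024/2501] → run C
t=3: vr[A=2048/2501 C=3868672/3193777 D=1024/2501] → run D
t=4: vr[A=2048/2501 C=3868672/3193777 D=4599808/4979491 H=2048/2501] → run A
t=5: vr[A=3072/2501 C=3868672/3193777 D=4599808/4979491 H=2048/2501] → run H
t=6: vr[A=3072/2501 C=3868672/3193777 D=4599808/4979491 H=8952832/7805621] → run D
t=7: vr[A=3072/2501 C=3868672/3193777 D=7160832/4979491 H=8952832/7805621] → run H
t=8: vr[A=3072/2501 C=3868672/3193777 D=7160832/4979491 H=11513856/7805621] → run C
t=9: vr[A=3072/2501 C=6429696/3193777 D=7160832/4979491 H=11513856/7805621] → run A
t=10: vr[A=4096/2501 C=6429696/3193777 D=7160832/4979491 H=11513856/7805621] → run D
t=11: vr[A=4096/2501 C=6429696/3193777 D=9721856/4979491 H=11513856/7805621] → run H
t=12: vr[A=4096/2501 C=6429696/3193777 D=9721856/4979491 H=14074880/7805621] → run A
t=13: vr[C=6429696/3193777 D=9721856/4979491 H=14074880/7805621] → run H
t=14: vr[C=6429696/3193777 D=9721856/4979491 H=16635904/7805621] → run D
t=15: vr[C=6429696/3193777 D=12282880/4979491 H=16635904/7805621] → run C
t=16: vr[C=8990720/3193777 D=12282880/4979491 H=16635904/7805621] → run H
t=17: vr[C=8990720/3193777 D=12282880/4979491 H=19196928/7805621] → run H
t=18: vr[C=8990720/3193777 D=12282880/4979491 H=21757952/7805621] → run D
t=19: vr[C=8990720/3193777 D=14843904/4979491 H=21757952/7805621] → run H
t=20: vr[C=8990720/3193777 D=14843904/4979491 H=24318976/7805621] → run C
t=21: vr[C=11551744/3193777 D=14843904/4979491 H=24318976/7805621] → run D
t=22: vr[C=11551744/3193777 D=17404928/4979491 H=24318976/7805621] → run H
t=23: vr[C=11551744/3193777 D=17404928/4979491] → run D
t=24: vr[C=11551744/3193777] → run C
t=25: vr[C=14112768/3193777] → run C
t=26: (idle)
t=27: (idle)
t=28: (idle)
t=29: (idle)

running at tick 4 = A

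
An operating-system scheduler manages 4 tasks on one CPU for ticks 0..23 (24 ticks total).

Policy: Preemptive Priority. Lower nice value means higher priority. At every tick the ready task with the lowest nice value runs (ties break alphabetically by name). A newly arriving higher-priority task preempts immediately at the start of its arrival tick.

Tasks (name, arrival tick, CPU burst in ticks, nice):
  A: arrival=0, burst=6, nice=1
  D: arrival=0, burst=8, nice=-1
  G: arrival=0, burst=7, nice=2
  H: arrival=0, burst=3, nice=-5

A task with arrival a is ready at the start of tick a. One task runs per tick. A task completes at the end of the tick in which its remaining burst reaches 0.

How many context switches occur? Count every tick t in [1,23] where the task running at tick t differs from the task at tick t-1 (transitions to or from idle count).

context switches = 3

t=0: ready={A,D,G,H} → run H
t=1: ready={A,D,G,H} → run H
t=2: ready={A,D,G,H} → run H
t=3: ready={A,D,G} → run D
t=4: ready={A,D,G} → run D
t=5: ready={A,D,G} → run D
t=6: ready={A,D,G} → run D
t=7: ready={A,D,G} → run D
t=8: ready={A,D,G} → run D
t=9: ready={A,D,G} → run D
t=10: ready={A,D,G} → run D
t=11: ready={A,G} → run A
t=12: ready={A,G} → run A
t=13: ready={A,G} → run A
t=14: ready={A,G} → run A
t=15: ready={A,G} → run A
t=16: ready={A,G} → run A
t=17: ready={G} → run G
t=18: ready={G} → run G
t=19: ready={G} → run G
t=20: ready={G} → run G
t=21: ready={G} → run G
t=22: ready={G} → run G
t=23: ready={G} → run G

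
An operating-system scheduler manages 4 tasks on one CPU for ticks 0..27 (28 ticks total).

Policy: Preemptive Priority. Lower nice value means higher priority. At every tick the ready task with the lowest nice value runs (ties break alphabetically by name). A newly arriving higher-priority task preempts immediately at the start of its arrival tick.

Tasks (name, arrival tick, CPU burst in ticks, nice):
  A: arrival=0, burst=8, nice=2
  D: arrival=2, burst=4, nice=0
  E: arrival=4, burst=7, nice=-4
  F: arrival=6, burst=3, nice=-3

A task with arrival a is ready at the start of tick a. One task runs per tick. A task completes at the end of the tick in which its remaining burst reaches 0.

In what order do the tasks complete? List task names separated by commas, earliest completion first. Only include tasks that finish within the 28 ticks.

t=0: ready={A} → run A
t=1: ready={A} → run A
t=2: ready={A,D} → run D
t=3: ready={A,D} → run D
t=4: ready={A,D,E} → run E
t=5: ready={A,D,E} → run E
t=6: ready={A,D,E,F} → run E
t=7: ready={A,D,E,F} → run E
t=8: ready={A,D,E,F} → run E
t=9: ready={A,D,E,F} → run E
t=10: ready={A,D,E,F} → run E
t=11: ready={A,D,F} → run F
t=12: ready={A,D,F} → run F
t=13: ready={A,D,F} → run F
t=14: ready={A,D} → run D
t=15: ready={A,D} → run D
t=16: ready={A} → run A
t=17: ready={A} → run A
t=18: ready={A} → run A
t=19: ready={A} → run A
t=20: ready={A} → run A
t=21: ready={A} → run A
t=22: (idle)
t=23: (idle)
t=24: (idle)
t=25: (idle)
t=26: (idle)
t=27: (idle)

completion order = E, F, D, A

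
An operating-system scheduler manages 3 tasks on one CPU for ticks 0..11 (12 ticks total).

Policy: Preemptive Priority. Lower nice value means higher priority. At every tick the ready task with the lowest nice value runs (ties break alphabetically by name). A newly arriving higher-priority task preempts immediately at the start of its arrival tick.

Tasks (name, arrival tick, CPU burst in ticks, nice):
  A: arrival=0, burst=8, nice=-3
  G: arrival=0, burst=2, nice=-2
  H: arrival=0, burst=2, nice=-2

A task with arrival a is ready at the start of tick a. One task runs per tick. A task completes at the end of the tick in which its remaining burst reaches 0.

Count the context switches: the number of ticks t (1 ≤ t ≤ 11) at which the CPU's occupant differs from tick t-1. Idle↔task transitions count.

t=0: ready={A,G,H} → run A
t=1: ready={A,G,H} → run A
t=2: ready={A,G,H} → run A
t=3: ready={A,G,H} → run A
t=4: ready={A,G,H} → run A
t=5: ready={A,G,H} → run A
t=6: ready={A,G,H} → run A
t=7: ready={A,G,H} → run A
t=8: ready={G,H} → run G
t=9: ready={G,H} → run G
t=10: ready={H} → run H
t=11: ready={H} → run H

context switches = 2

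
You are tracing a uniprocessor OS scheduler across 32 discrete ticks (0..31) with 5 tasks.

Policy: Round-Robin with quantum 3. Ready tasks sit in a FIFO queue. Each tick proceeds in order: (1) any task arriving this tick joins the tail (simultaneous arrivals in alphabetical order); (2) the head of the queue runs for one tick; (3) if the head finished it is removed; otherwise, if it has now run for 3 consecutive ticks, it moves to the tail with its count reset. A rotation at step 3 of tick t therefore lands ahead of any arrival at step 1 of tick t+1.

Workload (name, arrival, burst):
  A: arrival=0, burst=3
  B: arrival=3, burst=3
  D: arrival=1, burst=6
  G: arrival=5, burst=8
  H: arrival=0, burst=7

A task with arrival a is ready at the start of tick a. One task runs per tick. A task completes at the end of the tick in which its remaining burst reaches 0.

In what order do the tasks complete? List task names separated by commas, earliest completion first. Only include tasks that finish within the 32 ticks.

completion order = A, B, D, H, G

t=0: queue=[A,H] q_used=0 → run A
t=1: queue=[A,H,D] q_used=1 → run A
t=2: queue=[A,H,D] q_used=2 → run A
t=3: queue=[H,D,B] q_used=0 → run H
t=4: queue=[H,D,B] q_used=1 → run H
t=5: queue=[H,D,B,G] q_used=2 → run H
t=6: queue=[D,B,G,H] q_used=0 → run D
t=7: queue=[D,B,G,H] q_used=1 → run D
t=8: queue=[D,B,G,H] q_used=2 → run D
t=9: queue=[B,G,H,D] q_used=0 → run B
t=10: queue=[B,G,H,D] q_used=1 → run B
t=11: queue=[B,G,H,D] q_used=2 → run B
t=12: queue=[G,H,D] q_used=0 → run G
t=13: queue=[G,H,D] q_used=1 → run G
t=14: queue=[G,H,D] q_used=2 → run G
t=15: queue=[H,D,G] q_used=0 → run H
t=16: queue=[H,D,G] q_used=1 → run H
t=17: queue=[H,D,G] q_used=2 → run H
t=18: queue=[D,G,H] q_used=0 → run D
t=19: queue=[D,G,H] q_used=1 → run D
t=20: queue=[D,G,H] q_used=2 → run D
t=21: queue=[G,H] q_used=0 → run G
t=22: queue=[G,H] q_used=1 → run G
t=23: queue=[G,H] q_used=2 → run G
t=24: queue=[H,G] q_used=0 → run H
t=25: queue=[G] q_used=0 → run G
t=26: queue=[G] q_used=1 → run G
t=27: (idle)
t=28: (idle)
t=29: (idle)
t=30: (idle)
t=31: (idle)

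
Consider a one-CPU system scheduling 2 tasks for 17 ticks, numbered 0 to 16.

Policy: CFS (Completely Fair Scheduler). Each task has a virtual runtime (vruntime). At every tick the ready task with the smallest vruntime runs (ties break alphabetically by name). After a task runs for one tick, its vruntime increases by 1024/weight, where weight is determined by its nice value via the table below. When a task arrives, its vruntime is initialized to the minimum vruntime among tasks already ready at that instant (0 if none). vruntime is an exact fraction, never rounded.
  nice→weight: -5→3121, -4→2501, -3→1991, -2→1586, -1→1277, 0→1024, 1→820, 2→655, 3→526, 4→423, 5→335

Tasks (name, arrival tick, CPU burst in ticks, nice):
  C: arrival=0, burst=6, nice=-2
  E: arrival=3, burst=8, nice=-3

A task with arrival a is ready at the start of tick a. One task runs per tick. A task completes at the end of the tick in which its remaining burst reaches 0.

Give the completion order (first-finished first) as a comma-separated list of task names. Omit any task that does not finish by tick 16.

t=0: vr[C=0] → run C
t=1: vr[C=512/793] → run C
t=2: vr[C=1024/793] → run C
t=3: vr[C=1536/793 E=1536/793] → run C
t=4: vr[C=2048/793 E=1536/793] → run E
t=5: vr[C=2048/793 E=3870208/1578863] → run E
t=6: vr[C=2048/793 E=4682240/1578863] → run C
t=7: vr[C=2560/793 E=4682240/1578863] → run E
t=8: vr[C=2560/793 E=5494272/1578863] → run C
t=9: vr[E=5494272/1578863] → run E
t=10: vr[E=6306304/1578863] → run E
t=11: vr[E=7118336/1578863] → run E
t=12: vr[E=7930368/1578863] → run E
t=13: vr[E=8742400/1578863] → run E
t=14: (idle)
t=15: (idle)
t=16: (idle)

completion order = C, E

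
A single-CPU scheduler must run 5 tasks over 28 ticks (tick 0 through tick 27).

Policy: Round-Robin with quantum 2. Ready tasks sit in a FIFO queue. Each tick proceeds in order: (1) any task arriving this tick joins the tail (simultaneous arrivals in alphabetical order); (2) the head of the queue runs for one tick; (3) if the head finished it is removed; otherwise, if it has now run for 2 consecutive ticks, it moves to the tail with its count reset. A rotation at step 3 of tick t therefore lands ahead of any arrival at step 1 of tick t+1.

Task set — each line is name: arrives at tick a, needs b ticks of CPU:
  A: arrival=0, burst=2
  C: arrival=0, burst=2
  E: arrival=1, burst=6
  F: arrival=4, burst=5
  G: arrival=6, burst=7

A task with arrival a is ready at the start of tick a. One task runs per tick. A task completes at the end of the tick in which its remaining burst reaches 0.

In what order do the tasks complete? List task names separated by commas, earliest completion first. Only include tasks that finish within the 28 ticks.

t=0: queue=[A,C] q_used=0 → run A
t=1: queue=[A,C,E] q_used=1 → run A
t=2: queue=[C,E] q_used=0 → run C
t=3: queue=[C,E] q_used=1 → run C
t=4: queue=[E,F] q_used=0 → run E
t=5: queue=[E,F] q_used=1 → run E
t=6: queue=[F,E,G] q_used=0 → run F
t=7: queue=[F,E,G] q_used=1 → run F
t=8: queue=[E,G,F] q_used=0 → run E
t=9: queue=[E,G,F] q_used=1 → run E
t=10: queue=[G,F,E] q_used=0 → run G
t=11: queue=[G,F,E] q_used=1 → run G
t=12: queue=[F,E,G] q_used=0 → run F
t=13: queue=[F,E,G] q_used=1 → run F
t=14: queue=[E,G,F] q_used=0 → run E
t=15: queue=[E,G,F] q_used=1 → run E
t=16: queue=[G,F] q_used=0 → run G
t=17: queue=[G,F] q_used=1 → run G
t=18: queue=[F,G] q_used=0 → run F
t=19: queue=[G] q_used=0 → run G
t=20: queue=[G] q_used=1 → run G
t=21: queue=[G] q_used=0 → run G
t=22: (idle)
t=23: (idle)
t=24: (idle)
t=25: (idle)
t=26: (idle)
t=27: (idle)

completion order = A, C, E, F, G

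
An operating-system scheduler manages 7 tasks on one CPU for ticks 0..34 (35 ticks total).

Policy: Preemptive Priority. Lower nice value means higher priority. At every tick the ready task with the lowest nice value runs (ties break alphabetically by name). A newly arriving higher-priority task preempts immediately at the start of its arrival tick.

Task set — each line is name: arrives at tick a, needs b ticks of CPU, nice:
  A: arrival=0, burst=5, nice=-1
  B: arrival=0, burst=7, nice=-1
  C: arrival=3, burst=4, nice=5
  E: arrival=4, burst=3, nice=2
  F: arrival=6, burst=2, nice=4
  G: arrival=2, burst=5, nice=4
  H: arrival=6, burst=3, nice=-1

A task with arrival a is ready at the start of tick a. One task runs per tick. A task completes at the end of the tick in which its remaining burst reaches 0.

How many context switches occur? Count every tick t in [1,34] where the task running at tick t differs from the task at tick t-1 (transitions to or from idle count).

t=0: ready={A,B} → run A
t=1: ready={A,B} → run A
t=2: ready={A,B,G} → run A
t=3: ready={A,B,C,G} → run A
t=4: ready={A,B,C,E,G} → run A
t=5: ready={B,C,E,G} → run B
t=6: ready={B,C,E,F,G,H} → run B
t=7: ready={B,C,E,F,G,H} → run B
t=8: ready={B,C,E,F,G,H} → run B
t=9: ready={B,C,E,F,G,H} → run B
t=10: ready={B,C,E,F,G,H} → run B
t=11: ready={B,C,E,F,G,H} → run B
t=12: ready={C,E,F,G,H} → run H
t=13: ready={C,E,F,G,H} → run H
t=14: ready={C,E,F,G,H} → run H
t=15: ready={C,E,F,G} → run E
t=16: ready={C,E,F,G} → run E
t=17: ready={C,E,F,G} → run E
t=18: ready={C,F,G} → run F
t=19: ready={C,F,G} → run F
t=20: ready={C,G} → run G
t=21: ready={C,G} → run G
t=22: ready={C,G} → run G
t=23: ready={C,G} → run G
t=24: ready={C,G} → run G
t=25: ready={C} → run C
t=26: ready={C} → run C
t=27: ready={C} → run C
t=28: ready={C} → run C
t=29: (idle)
t=30: (idle)
t=31: (idle)
t=32: (idle)
t=33: (idle)
t=34: (idle)

context switches = 7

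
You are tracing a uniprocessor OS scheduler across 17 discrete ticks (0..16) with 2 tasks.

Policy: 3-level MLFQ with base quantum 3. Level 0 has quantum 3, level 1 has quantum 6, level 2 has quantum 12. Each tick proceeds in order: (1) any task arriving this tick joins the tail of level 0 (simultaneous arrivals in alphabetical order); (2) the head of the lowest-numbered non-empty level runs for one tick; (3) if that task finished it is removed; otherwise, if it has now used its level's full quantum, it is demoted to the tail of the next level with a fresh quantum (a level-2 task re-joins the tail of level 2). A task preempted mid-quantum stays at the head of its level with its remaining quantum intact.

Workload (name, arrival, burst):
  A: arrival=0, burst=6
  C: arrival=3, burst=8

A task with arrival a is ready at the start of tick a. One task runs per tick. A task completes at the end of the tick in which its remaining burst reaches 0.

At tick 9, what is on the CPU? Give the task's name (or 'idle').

t=0: L0/L1/L2 = A/-/- → run A
t=1: L0/L1/L2 = A/-/- → run A
t=2: L0/L1/L2 = A/-/- → run A
t=3: L0/L1/L2 = C/A/- → run C
t=4: L0/L1/L2 = C/A/- → run C
t=5: L0/L1/L2 = C/A/- → run C
t=6: L0/L1/L2 = -/AC/- → run A
t=7: L0/L1/L2 = -/AC/- → run A
t=8: L0/L1/L2 = -/AC/- → run A
t=9: L0/L1/L2 = -/C/- → run C
t=10: L0/L1/L2 = -/C/- → run C
t=11: L0/L1/L2 = -/C/- → run C
t=12: L0/L1/L2 = -/C/- → run C
t=13: L0/L1/L2 = -/C/- → run C
t=14: (idle)
t=15: (idle)
t=16: (idle)

running at tick 9 = C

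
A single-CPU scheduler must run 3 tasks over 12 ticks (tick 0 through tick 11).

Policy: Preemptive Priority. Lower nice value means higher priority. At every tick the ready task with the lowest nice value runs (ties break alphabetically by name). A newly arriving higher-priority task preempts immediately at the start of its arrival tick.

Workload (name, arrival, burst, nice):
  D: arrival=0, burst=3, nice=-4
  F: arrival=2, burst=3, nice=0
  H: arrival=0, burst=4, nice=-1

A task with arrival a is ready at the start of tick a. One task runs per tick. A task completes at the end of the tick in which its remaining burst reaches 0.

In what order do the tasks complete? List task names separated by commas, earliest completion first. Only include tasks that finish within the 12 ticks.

t=0: ready={D,H} → run D
t=1: ready={D,H} → run D
t=2: ready={D,F,H} → run D
t=3: ready={F,H} → run H
t=4: ready={F,H} → run H
t=5: ready={F,H} → run H
t=6: ready={F,H} → run H
t=7: ready={F} → run F
t=8: ready={F} → run F
t=9: ready={F} → run F
t=10: (idle)
t=11: (idle)

completion order = D, H, F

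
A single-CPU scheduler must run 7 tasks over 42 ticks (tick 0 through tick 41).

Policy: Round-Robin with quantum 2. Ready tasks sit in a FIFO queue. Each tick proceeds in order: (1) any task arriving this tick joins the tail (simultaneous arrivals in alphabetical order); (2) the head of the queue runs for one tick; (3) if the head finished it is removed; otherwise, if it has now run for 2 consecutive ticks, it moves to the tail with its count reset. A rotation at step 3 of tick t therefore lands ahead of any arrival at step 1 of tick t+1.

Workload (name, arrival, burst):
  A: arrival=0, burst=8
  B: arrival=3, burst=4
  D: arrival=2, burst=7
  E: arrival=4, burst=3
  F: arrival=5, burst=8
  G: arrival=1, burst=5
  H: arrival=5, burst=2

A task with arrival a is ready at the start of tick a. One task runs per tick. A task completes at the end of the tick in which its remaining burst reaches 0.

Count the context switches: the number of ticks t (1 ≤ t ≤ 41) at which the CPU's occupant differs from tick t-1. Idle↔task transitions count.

context switches = 20

t=0: queue=[A] q_used=0 → run A
t=1: queue=[A,G] q_used=1 → run A
t=2: queue=[G,A,D] q_used=0 → run G
t=3: queue=[G,A,D,B] q_used=1 → run G
t=4: queue=[A,D,B,G,E] q_used=0 → run A
t=5: queue=[A,D,B,G,E,F,H] q_used=1 → run A
t=6: queue=[D,B,G,E,F,H,A] q_used=0 → run D
t=7: queue=[D,B,G,E,F,H,A] q_used=1 → run D
t=8: queue=[B,G,E,F,H,A,D] q_used=0 → run B
t=9: queue=[B,G,E,F,H,A,D] q_used=1 → run B
t=10: queue=[G,E,F,H,A,D,B] q_used=0 → run G
t=11: queue=[G,E,F,H,A,D,B] q_used=1 → run G
t=12: queue=[E,F,H,A,D,B,G] q_used=0 → run E
t=13: queue=[E,F,H,A,D,B,G] q_used=1 → run E
t=14: queue=[F,H,A,D,B,G,E] q_used=0 → run F
t=15: queue=[F,H,A,D,B,G,E] q_used=1 → run F
t=16: queue=[H,A,D,B,G,E,F] q_used=0 → run H
t=17: queue=[H,A,D,B,G,E,F] q_used=1 → run H
t=18: queue=[A,D,B,G,E,F] q_used=0 → run A
t=19: queue=[A,D,B,G,E,F] q_used=1 → run A
t=20: queue=[D,B,G,E,F,A] q_used=0 → run D
t=21: queue=[D,B,G,E,F,A] q_used=1 → run D
t=22: queue=[B,G,E,F,A,D] q_used=0 → run B
t=23: queue=[B,G,E,F,A,D] q_used=1 → run B
t=24: queue=[G,E,F,A,D] q_used=0 → run G
t=25: queue=[E,F,A,D] q_used=0 → run E
t=26: queue=[F,A,D] q_used=0 → run F
t=27: queue=[F,A,D] q_used=1 → run F
t=28: queue=[A,D,F] q_used=0 → run A
t=29: queue=[A,D,F] q_used=1 → run A
t=30: queue=[D,F] q_used=0 → run D
t=31: queue=[D,F] q_used=1 → run D
t=32: queue=[F,D] q_used=0 → run F
t=33: queue=[F,D] q_used=1 → run F
t=34: queue=[D,F] q_used=0 → run D
t=35: queue=[F] q_used=0 → run F
t=36: queue=[F] q_used=1 → run F
t=37: (idle)
t=38: (idle)
t=39: (idle)
t=40: (idle)
t=41: (idle)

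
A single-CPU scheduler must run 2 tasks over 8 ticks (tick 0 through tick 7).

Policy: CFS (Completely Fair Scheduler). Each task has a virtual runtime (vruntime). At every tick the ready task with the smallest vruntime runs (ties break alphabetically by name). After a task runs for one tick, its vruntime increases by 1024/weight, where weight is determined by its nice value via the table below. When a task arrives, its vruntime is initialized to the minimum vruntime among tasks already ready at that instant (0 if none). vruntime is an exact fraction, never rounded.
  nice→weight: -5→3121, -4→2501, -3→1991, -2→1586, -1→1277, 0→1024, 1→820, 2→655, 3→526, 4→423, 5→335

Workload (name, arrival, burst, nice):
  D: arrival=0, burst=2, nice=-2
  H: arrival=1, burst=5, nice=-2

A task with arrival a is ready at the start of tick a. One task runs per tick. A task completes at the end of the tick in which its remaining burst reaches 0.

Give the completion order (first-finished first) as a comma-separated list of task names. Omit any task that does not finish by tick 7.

t=0: vr[D=0] → run D
t=1: vr[D=512/793 H=512/793] → run D
t=2: vr[H=512/793] → run H
t=3: vr[H=1024/793] → run H
t=4: vr[H=1536/793] → run H
t=5: vr[H=2048/793] → run H
t=6: vr[H=2560/793] → run H
t=7: (idle)

completion order = D, H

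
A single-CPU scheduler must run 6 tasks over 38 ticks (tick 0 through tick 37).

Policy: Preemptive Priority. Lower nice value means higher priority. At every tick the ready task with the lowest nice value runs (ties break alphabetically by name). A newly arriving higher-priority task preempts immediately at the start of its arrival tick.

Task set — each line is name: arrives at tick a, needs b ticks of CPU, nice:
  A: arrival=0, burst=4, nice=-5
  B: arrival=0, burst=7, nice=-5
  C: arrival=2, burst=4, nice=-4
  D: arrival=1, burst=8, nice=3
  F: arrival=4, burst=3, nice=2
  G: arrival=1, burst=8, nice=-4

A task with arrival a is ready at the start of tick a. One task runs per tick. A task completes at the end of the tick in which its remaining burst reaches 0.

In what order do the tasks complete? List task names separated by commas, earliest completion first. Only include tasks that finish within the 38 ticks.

completion order = A, B, C, G, F, D

t=0: ready={A,B} → run A
t=1: ready={A,B,D,G} → run A
t=2: ready={A,B,C,D,G} → run A
t=3: ready={A,B,C,D,G} → run A
t=4: ready={B,C,D,F,G} → run B
t=5: ready={B,C,D,F,G} → run B
t=6: ready={B,C,D,F,G} → run B
t=7: ready={B,C,D,F,G} → run B
t=8: ready={B,C,D,F,G} → run B
t=9: ready={B,C,D,F,G} → run B
t=10: ready={B,C,D,F,G} → run B
t=11: ready={C,D,F,G} → run C
t=12: ready={C,D,F,G} → run C
t=13: ready={C,D,F,G} → run C
t=14: ready={C,D,F,G} → run C
t=15: ready={D,F,G} → run G
t=16: ready={D,F,G} → run G
t=17: ready={D,F,G} → run G
t=18: ready={D,F,G} → run G
t=19: ready={D,F,G} → run G
t=20: ready={D,F,G} → run G
t=21: ready={D,F,G} → run G
t=22: ready={D,F,G} → run G
t=23: ready={D,F} → run F
t=24: ready={D,F} → run F
t=25: ready={D,F} → run F
t=26: ready={D} → run D
t=27: ready={D} → run D
t=28: ready={D} → run D
t=29: ready={D} → run D
t=30: ready={D} → run D
t=31: ready={D} → run D
t=32: ready={D} → run D
t=33: ready={D} → run D
t=34: (idle)
t=35: (idle)
t=36: (idle)
t=37: (idle)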